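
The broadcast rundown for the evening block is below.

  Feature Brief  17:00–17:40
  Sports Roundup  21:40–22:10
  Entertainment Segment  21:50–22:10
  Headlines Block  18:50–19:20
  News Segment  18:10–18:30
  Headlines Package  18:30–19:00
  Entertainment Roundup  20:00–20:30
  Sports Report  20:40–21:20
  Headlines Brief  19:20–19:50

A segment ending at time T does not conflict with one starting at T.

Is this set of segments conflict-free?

Two intervals overlap when each starts before the other ends.
Sorted by start: Feature Brief, News Segment, Headlines Package, Headlines Block, Headlines Brief, Entertainment Roundup, Sports Report, Sports Roundup, Entertainment Segment.
News Segment starts after Feature Brief ends, so nothing later overlaps Feature Brief either.
Headlines Package starts exactly when News Segment ends (back-to-back, no overlap), so nothing later overlaps News Segment either.
Headlines Block starts before Headlines Package ends → Headlines Package and Headlines Block overlap.
That's a conflict, so the schedule is not conflict-free.

No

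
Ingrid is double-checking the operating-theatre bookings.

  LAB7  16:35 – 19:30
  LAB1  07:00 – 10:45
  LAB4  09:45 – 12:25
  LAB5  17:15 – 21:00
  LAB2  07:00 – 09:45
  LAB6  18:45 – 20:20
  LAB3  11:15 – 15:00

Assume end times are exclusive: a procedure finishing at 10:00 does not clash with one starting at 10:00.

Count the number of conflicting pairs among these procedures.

Sorted by start: LAB1, LAB2, LAB4, LAB3, LAB7, LAB5, LAB6.
LAB2 starts before LAB1 ends → LAB1 and LAB2 overlap.
LAB4 starts before LAB1 ends → LAB1 and LAB4 overlap.
LAB3 starts after LAB1 ends; LAB1 is clear from here.
LAB4 starts exactly when LAB2 ends (back-to-back, no overlap); LAB2 is clear from here.
LAB3 starts before LAB4 ends → LAB4 and LAB3 overlap.
LAB7 starts after LAB4 ends; LAB4 is clear from here.
LAB7 starts after LAB3 ends; LAB3 is clear from here.
LAB5 starts before LAB7 ends → LAB7 and LAB5 overlap.
LAB6 starts before LAB7 ends → LAB7 and LAB6 overlap.
LAB6 starts before LAB5 ends → LAB5 and LAB6 overlap.
Overlapping pairs: LAB1 & LAB2, LAB1 & LAB4, LAB3 & LAB4, LAB5 & LAB6, LAB5 & LAB7, LAB6 & LAB7 — 6 in total.

6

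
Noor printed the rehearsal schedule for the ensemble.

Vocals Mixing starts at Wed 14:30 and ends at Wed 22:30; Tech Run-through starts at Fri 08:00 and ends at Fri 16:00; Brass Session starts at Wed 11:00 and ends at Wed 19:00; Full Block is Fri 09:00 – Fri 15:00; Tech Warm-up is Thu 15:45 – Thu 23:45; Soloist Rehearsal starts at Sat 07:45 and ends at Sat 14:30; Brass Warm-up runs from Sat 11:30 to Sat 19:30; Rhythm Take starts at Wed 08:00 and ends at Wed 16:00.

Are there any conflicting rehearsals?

Sorted by start: Rhythm Take, Brass Session, Vocals Mixing, Tech Warm-up, Tech Run-through, Full Block, Soloist Rehearsal, Brass Warm-up.
Brass Session starts before Rhythm Take ends → Rhythm Take and Brass Session overlap.
That's a conflict, so the schedule is not conflict-free.

Yes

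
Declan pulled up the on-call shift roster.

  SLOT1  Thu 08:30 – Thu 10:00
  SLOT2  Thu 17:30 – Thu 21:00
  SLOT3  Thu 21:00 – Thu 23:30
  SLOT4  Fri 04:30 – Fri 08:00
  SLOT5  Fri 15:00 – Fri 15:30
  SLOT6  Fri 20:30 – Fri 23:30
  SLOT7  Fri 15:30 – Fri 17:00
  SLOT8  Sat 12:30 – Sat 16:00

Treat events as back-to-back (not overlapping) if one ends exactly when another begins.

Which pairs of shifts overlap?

Sorted by start: SLOT1, SLOT2, SLOT3, SLOT4, SLOT5, SLOT7, SLOT6, SLOT8.
SLOT2 starts after SLOT1 ends, so nothing later overlaps SLOT1 either.
SLOT3 starts exactly when SLOT2 ends (back-to-back, no overlap), so nothing later overlaps SLOT2 either.
SLOT4 starts after SLOT3 ends, so nothing later overlaps SLOT3 either.
SLOT5 starts after SLOT4 ends, so nothing later overlaps SLOT4 either.
SLOT7 starts exactly when SLOT5 ends (back-to-back, no overlap), so nothing later overlaps SLOT5 either.
SLOT6 starts after SLOT7 ends, so nothing later overlaps SLOT7 either.
SLOT8 starts after SLOT6 ends.

no overlapping pairs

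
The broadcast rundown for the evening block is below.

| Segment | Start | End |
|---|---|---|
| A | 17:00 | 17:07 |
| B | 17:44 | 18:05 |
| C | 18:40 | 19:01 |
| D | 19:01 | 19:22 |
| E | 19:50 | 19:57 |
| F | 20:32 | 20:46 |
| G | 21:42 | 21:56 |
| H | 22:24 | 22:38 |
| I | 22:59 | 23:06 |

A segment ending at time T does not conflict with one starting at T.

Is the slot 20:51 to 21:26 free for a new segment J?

A: ends 17:07 at or before J starts 20:51 → clear.
B: ends 18:05 at or before J starts 20:51 → clear.
C: ends 19:01 at or before J starts 20:51 → clear.
D: ends 19:22 at or before J starts 20:51 → clear.
E: ends 19:57 at or before J starts 20:51 → clear.
F: ends 20:46 at or before J starts 20:51 → clear.
G: starts 21:42 at or after J ends 21:26 → clear.
H: starts 22:24 at or after J ends 21:26 → clear.
I: starts 22:59 at or after J ends 21:26 → clear.

Yes — the slot is free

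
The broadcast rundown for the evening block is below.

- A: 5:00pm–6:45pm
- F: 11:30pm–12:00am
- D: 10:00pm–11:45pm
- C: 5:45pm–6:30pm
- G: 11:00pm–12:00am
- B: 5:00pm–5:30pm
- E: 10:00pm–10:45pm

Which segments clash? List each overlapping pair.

Sorted by start: A, B, C, D, E, G, F.
B starts before A ends → A and B overlap.
C starts before A ends → A and C overlap.
D starts after A ends, so nothing later overlaps A either.
C starts after B ends, so nothing later overlaps B either.
D starts after C ends, so nothing later overlaps C either.
E starts before D ends → D and E overlap.
G starts before D ends → D and G overlap.
F starts before D ends → D and F overlap.
G starts after E ends, so nothing later overlaps E either.
F starts before G ends → G and F overlap.

A & B, A & C, D & E, D & F, D & G, F & G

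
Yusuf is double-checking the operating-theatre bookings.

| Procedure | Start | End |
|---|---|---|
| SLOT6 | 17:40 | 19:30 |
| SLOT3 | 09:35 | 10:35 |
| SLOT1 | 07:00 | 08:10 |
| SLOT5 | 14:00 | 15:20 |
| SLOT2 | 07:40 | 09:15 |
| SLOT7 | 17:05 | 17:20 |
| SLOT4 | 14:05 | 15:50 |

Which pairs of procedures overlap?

SLOT1 & SLOT2, SLOT4 & SLOT5

Sorted by start: SLOT1, SLOT2, SLOT3, SLOT5, SLOT4, SLOT7, SLOT6.
SLOT2 starts before SLOT1 ends → SLOT1 and SLOT2 overlap.
SLOT3 starts after SLOT1 ends — done with SLOT1.
SLOT3 starts after SLOT2 ends — done with SLOT2.
SLOT5 starts after SLOT3 ends — done with SLOT3.
SLOT4 starts before SLOT5 ends → SLOT5 and SLOT4 overlap.
SLOT7 starts after SLOT5 ends — done with SLOT5.
SLOT7 starts after SLOT4 ends — done with SLOT4.
SLOT6 starts after SLOT7 ends.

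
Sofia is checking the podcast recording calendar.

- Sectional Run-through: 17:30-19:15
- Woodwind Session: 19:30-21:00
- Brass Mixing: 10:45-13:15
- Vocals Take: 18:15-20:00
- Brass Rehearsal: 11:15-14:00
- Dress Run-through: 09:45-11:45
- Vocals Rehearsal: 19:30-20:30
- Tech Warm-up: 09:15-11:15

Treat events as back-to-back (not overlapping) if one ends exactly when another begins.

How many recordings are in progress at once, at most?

Sort all start/end points and keep a running count:
09:15 start Tech Warm-up → 1
09:45 start Dress Run-through → 2
10:45 start Brass Mixing → 3
11:15 end Tech Warm-up → 2
11:15 start Brass Rehearsal → 3
11:45 end Dress Run-through → 2
13:15 end Brass Mixing → 1
14:00 end Brass Rehearsal → 0
17:30 start Sectional Run-through → 1
18:15 start Vocals Take → 2
19:15 end Sectional Run-through → 1
19:30 start Vocals Rehearsal → 2
19:30 start Woodwind Session → 3
20:00 end Vocals Take → 2
20:30 end Vocals Rehearsal → 1
21:00 end Woodwind Session → 0
Peak is 3, at 10:45 (Brass Mixing, Dress Run-through, Tech Warm-up).

3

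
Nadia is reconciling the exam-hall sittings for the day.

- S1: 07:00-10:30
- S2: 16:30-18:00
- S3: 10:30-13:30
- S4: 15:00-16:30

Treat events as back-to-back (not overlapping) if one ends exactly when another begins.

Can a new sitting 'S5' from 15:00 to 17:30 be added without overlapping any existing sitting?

S1: ends 10:30 at or before S5 starts 15:00 → clear.
S3: ends 13:30 at or before S5 starts 15:00 → clear.
S4: starts 15:00 before S5 ends 17:30, and ends 16:30 after S5 starts 15:00 → overlap.
S2: starts 16:30 before S5 ends 17:30, and ends 18:00 after S5 starts 15:00 → overlap.
S5 overlaps S2, S4.

No — it overlaps S2, S4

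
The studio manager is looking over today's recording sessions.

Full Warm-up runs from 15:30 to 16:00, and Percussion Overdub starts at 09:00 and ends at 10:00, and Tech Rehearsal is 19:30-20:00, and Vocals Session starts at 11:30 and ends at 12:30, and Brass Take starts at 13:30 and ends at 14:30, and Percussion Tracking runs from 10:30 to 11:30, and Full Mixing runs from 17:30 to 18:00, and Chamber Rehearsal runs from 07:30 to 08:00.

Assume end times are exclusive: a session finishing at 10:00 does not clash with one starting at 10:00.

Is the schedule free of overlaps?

Sorted by start: Chamber Rehearsal, Percussion Overdub, Percussion Tracking, Vocals Session, Brass Take, Full Warm-up, Full Mixing, Tech Rehearsal.
Percussion Overdub starts after Chamber Rehearsal ends, so Chamber Rehearsal has no further overlaps.
Percussion Tracking starts after Percussion Overdub ends, so Percussion Overdub has no further overlaps.
Vocals Session starts exactly when Percussion Tracking ends (back-to-back, no overlap), so Percussion Tracking has no further overlaps.
Brass Take starts after Vocals Session ends, so Vocals Session has no further overlaps.
Full Warm-up starts after Brass Take ends, so Brass Take has no further overlaps.
Full Mixing starts after Full Warm-up ends, so Full Warm-up has no further overlaps.
Tech Rehearsal starts after Full Mixing ends.
Every pair is clear; the schedule has no overlaps.

Yes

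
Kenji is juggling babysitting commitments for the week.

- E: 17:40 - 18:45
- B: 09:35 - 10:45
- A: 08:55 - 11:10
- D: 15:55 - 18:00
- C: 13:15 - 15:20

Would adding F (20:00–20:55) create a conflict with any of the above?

No — it doesn't clash with anything

A: ends 11:10 at or before F starts 20:00 → clear.
B: ends 10:45 at or before F starts 20:00 → clear.
C: ends 15:20 at or before F starts 20:00 → clear.
D: ends 18:00 at or before F starts 20:00 → clear.
E: ends 18:45 at or before F starts 20:00 → clear.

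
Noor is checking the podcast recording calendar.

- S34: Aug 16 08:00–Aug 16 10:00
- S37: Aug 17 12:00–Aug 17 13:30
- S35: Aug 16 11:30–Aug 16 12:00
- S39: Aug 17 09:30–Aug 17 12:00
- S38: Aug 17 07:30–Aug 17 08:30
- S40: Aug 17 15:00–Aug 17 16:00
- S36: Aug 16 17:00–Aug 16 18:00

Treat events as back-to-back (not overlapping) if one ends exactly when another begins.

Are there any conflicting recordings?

Check each pair: they overlap iff neither finishes before the other starts.
Sorted by start: S34, S35, S36, S38, S39, S37, S40.
S35 starts after S34 ends, so nothing later overlaps S34 either.
S36 starts after S35 ends, so nothing later overlaps S35 either.
S38 starts after S36 ends, so nothing later overlaps S36 either.
S39 starts after S38 ends, so nothing later overlaps S38 either.
S37 starts exactly when S39 ends (back-to-back, no overlap), so nothing later overlaps S39 either.
S40 starts after S37 ends.
Every pair is clear; the schedule has no overlaps.

No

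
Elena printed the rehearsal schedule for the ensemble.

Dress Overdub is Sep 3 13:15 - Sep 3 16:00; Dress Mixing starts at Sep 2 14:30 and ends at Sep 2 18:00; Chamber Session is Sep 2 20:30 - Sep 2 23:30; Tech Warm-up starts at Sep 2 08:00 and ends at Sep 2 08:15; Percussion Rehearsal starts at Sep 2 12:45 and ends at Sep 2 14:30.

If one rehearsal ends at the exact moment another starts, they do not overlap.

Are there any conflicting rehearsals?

Check each pair: they overlap iff neither finishes before the other starts.
Sorted by start: Tech Warm-up, Percussion Rehearsal, Dress Mixing, Chamber Session, Dress Overdub.
Percussion Rehearsal starts after Tech Warm-up ends, so Tech Warm-up has no further overlaps.
Dress Mixing starts exactly when Percussion Rehearsal ends (back-to-back, no overlap), so Percussion Rehearsal has no further overlaps.
Chamber Session starts after Dress Mixing ends, so Dress Mixing has no further overlaps.
Dress Overdub starts after Chamber Session ends.
Every pair is clear; the schedule has no overlaps.

No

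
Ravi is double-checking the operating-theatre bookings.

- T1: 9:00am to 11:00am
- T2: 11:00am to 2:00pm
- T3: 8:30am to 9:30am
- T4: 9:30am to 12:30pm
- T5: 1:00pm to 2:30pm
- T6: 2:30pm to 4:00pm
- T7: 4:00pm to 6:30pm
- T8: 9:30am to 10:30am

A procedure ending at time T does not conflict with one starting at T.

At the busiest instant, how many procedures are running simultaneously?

3

Sweep the timeline, counting +1 at each start and −1 at each end (ends before starts at a tie):
8:30am start T3 → 1
9:00am start T1 → 2
9:30am end T3 → 1
9:30am start T4 → 2
9:30am start T8 → 3
10:30am end T8 → 2
11:00am end T1 → 1
11:00am start T2 → 2
12:30pm end T4 → 1
1:00pm start T5 → 2
2:00pm end T2 → 1
2:30pm end T5 → 0
2:30pm start T6 → 1
4:00pm end T6 → 0
4:00pm start T7 → 1
6:30pm end T7 → 0
Peak is 3, at 9:30am (T1, T4, T8).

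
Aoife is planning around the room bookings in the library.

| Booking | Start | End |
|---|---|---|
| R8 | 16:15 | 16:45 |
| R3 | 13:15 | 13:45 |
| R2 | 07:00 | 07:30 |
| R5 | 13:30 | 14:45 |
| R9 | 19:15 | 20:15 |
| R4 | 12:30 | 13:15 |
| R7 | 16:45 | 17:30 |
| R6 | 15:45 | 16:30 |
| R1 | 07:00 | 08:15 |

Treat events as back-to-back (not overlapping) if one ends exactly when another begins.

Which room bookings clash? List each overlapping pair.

R1 & R2, R3 & R5, R6 & R8

Sorted by start: R1, R2, R4, R3, R5, R6, R8, R7, R9.
R2 starts before R1 ends → R1 and R2 overlap.
R4 starts after R1 ends, so nothing later overlaps R1 either.
R4 starts after R2 ends, so nothing later overlaps R2 either.
R3 starts exactly when R4 ends (back-to-back, no overlap), so nothing later overlaps R4 either.
R5 starts before R3 ends → R3 and R5 overlap.
R6 starts after R3 ends, so nothing later overlaps R3 either.
R6 starts after R5 ends, so nothing later overlaps R5 either.
R8 starts before R6 ends → R6 and R8 overlap.
R7 starts after R6 ends, so nothing later overlaps R6 either.
R7 starts exactly when R8 ends (back-to-back, no overlap), so nothing later overlaps R8 either.
R9 starts after R7 ends.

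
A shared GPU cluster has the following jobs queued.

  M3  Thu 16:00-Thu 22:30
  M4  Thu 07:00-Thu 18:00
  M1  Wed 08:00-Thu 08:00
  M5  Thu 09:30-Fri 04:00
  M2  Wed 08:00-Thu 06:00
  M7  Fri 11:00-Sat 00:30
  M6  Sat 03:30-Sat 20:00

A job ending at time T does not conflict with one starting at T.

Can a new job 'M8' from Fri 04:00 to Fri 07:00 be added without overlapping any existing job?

M1: ends Thu 08:00 at or before M8 starts Fri 04:00 → clear.
M2: ends Thu 06:00 at or before M8 starts Fri 04:00 → clear.
M4: ends Thu 18:00 at or before M8 starts Fri 04:00 → clear.
M5: ends Fri 04:00 at or before M8 starts Fri 04:00 → clear.
M3: ends Thu 22:30 at or before M8 starts Fri 04:00 → clear.
M7: starts Fri 11:00 at or after M8 ends Fri 07:00 → clear.
M6: starts Sat 03:30 at or after M8 ends Fri 07:00 → clear.

Yes — the slot is free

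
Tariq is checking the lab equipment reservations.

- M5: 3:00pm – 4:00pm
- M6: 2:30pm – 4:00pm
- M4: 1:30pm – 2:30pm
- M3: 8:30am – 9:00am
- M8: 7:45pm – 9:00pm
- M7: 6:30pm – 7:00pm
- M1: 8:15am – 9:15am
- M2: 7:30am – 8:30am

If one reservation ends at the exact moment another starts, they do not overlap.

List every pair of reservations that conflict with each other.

M1 & M2, M1 & M3, M5 & M6

Sorted by start: M2, M1, M3, M4, M6, M5, M7, M8.
M1 starts before M2 ends → M2 and M1 overlap.
M3 starts exactly when M2 ends (back-to-back, no overlap), so M2 has no further overlaps.
M3 starts before M1 ends → M1 and M3 overlap.
M4 starts after M1 ends, so M1 has no further overlaps.
M4 starts after M3 ends, so M3 has no further overlaps.
M6 starts exactly when M4 ends (back-to-back, no overlap), so M4 has no further overlaps.
M5 starts before M6 ends → M6 and M5 overlap.
M7 starts after M6 ends, so M6 has no further overlaps.
M7 starts after M5 ends, so M5 has no further overlaps.
M8 starts after M7 ends.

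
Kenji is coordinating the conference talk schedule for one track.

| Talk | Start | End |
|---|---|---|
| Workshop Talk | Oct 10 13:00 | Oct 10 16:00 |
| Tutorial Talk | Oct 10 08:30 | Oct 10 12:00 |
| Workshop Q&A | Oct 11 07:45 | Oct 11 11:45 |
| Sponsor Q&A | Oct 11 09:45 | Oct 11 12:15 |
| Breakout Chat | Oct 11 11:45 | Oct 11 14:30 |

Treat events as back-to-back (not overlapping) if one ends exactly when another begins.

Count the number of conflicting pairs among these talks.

2

Sorted by start: Tutorial Talk, Workshop Talk, Workshop Q&A, Sponsor Q&A, Breakout Chat.
Workshop Talk starts after Tutorial Talk ends — done with Tutorial Talk.
Workshop Q&A starts after Workshop Talk ends — done with Workshop Talk.
Sponsor Q&A starts before Workshop Q&A ends → Workshop Q&A and Sponsor Q&A overlap.
Breakout Chat starts exactly when Workshop Q&A ends (back-to-back, no overlap).
Breakout Chat starts before Sponsor Q&A ends → Sponsor Q&A and Breakout Chat overlap.
Overlapping pairs: Breakout Chat & Sponsor Q&A, Sponsor Q&A & Workshop Q&A — 2 in total.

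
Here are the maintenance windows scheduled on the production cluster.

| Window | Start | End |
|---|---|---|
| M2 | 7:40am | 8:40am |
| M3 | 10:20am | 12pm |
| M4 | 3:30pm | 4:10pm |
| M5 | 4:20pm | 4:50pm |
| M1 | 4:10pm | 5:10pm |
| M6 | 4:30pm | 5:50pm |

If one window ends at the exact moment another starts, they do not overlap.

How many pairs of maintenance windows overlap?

3

Check each pair: they overlap iff neither finishes before the other starts.
Sorted by start: M2, M3, M4, M1, M5, M6.
M3 starts after M2 ends — done with M2.
M4 starts after M3 ends — done with M3.
M1 starts exactly when M4 ends (back-to-back, no overlap) — done with M4.
M5 starts before M1 ends → M1 and M5 overlap.
M6 starts before M1 ends → M1 and M6 overlap.
M6 starts before M5 ends → M5 and M6 overlap.
Overlapping pairs: M1 & M5, M1 & M6, M5 & M6 — 3 in total.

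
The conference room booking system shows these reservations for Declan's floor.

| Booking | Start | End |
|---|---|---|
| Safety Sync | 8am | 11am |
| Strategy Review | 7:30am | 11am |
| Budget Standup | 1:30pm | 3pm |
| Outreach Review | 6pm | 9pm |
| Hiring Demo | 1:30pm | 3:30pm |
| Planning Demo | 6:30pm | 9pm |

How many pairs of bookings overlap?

Sorted by start: Strategy Review, Safety Sync, Budget Standup, Hiring Demo, Outreach Review, Planning Demo.
Safety Sync starts before Strategy Review ends → Strategy Review and Safety Sync overlap.
Budget Standup starts after Strategy Review ends, so Strategy Review has no further overlaps.
Budget Standup starts after Safety Sync ends, so Safety Sync has no further overlaps.
Hiring Demo starts before Budget Standup ends → Budget Standup and Hiring Demo overlap.
Outreach Review starts after Budget Standup ends, so Budget Standup has no further overlaps.
Outreach Review starts after Hiring Demo ends, so Hiring Demo has no further overlaps.
Planning Demo starts before Outreach Review ends → Outreach Review and Planning Demo overlap.
Overlapping pairs: Budget Standup & Hiring Demo, Outreach Review & Planning Demo, Safety Sync & Strategy Review — 3 in total.

3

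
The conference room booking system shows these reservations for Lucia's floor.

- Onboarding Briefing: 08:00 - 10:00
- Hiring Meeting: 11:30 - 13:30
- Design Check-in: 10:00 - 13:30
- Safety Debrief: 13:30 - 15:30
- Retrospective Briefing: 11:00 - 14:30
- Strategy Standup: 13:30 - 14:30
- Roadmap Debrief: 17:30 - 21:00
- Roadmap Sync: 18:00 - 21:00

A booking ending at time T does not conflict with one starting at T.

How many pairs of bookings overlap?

7

Check each pair: they overlap iff neither finishes before the other starts.
Sorted by start: Onboarding Briefing, Design Check-in, Retrospective Briefing, Hiring Meeting, Safety Debrief, Strategy Standup, Roadmap Debrief, Roadmap Sync.
Design Check-in starts exactly when Onboarding Briefing ends (back-to-back, no overlap), so nothing later overlaps Onboarding Briefing either.
Retrospective Briefing starts before Design Check-in ends → Design Check-in and Retrospective Briefing overlap.
Hiring Meeting starts before Design Check-in ends → Design Check-in and Hiring Meeting overlap.
Safety Debrief starts exactly when Design Check-in ends (back-to-back, no overlap), so nothing later overlaps Design Check-in either.
Hiring Meeting starts before Retrospective Briefing ends → Retrospective Briefing and Hiring Meeting overlap.
Safety Debrief starts before Retrospective Briefing ends → Retrospective Briefing and Safety Debrief overlap.
Strategy Standup starts before Retrospective Briefing ends → Retrospective Briefing and Strategy Standup overlap.
Roadmap Debrief starts after Retrospective Briefing ends, so nothing later overlaps Retrospective Briefing either.
Safety Debrief starts exactly when Hiring Meeting ends (back-to-back, no overlap), so nothing later overlaps Hiring Meeting either.
Strategy Standup starts before Safety Debrief ends → Safety Debrief and Strategy Standup overlap.
Roadmap Debrief starts after Safety Debrief ends, so nothing later overlaps Safety Debrief either.
Roadmap Debrief starts after Strategy Standup ends, so nothing later overlaps Strategy Standup either.
Roadmap Sync starts before Roadmap Debrief ends → Roadmap Debrief and Roadmap Sync overlap.
Overlapping pairs: Design Check-in & Hiring Meeting, Design Check-in & Retrospective Briefing, Hiring Meeting & Retrospective Briefing, Retrospective Briefing & Safety Debrief, Retrospective Briefing & Strategy Standup, Roadmap Debrief & Roadmap Sync, Safety Debrief & Strategy Standup — 7 in total.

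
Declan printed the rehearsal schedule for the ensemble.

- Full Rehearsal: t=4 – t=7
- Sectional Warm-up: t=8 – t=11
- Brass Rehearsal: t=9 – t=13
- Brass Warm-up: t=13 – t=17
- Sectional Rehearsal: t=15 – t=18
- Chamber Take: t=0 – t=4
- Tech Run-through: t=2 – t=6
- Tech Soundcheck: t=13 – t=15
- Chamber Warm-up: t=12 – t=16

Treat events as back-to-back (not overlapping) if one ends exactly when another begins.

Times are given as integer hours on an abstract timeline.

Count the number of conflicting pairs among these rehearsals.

9

Check each pair: they overlap iff neither finishes before the other starts.
Sorted by start: Chamber Take, Tech Run-through, Full Rehearsal, Sectional Warm-up, Brass Rehearsal, Chamber Warm-up, Tech Soundcheck, Brass Warm-up, Sectional Rehearsal.
Tech Run-through starts before Chamber Take ends → Chamber Take and Tech Run-through overlap.
Full Rehearsal starts exactly when Chamber Take ends (back-to-back, no overlap), so nothing later overlaps Chamber Take either.
Full Rehearsal starts before Tech Run-through ends → Tech Run-through and Full Rehearsal overlap.
Sectional Warm-up starts after Tech Run-through ends, so nothing later overlaps Tech Run-through either.
Sectional Warm-up starts after Full Rehearsal ends, so nothing later overlaps Full Rehearsal either.
Brass Rehearsal starts before Sectional Warm-up ends → Sectional Warm-up and Brass Rehearsal overlap.
Chamber Warm-up starts after Sectional Warm-up ends, so nothing later overlaps Sectional Warm-up either.
Chamber Warm-up starts before Brass Rehearsal ends → Brass Rehearsal and Chamber Warm-up overlap.
Tech Soundcheck starts exactly when Brass Rehearsal ends (back-to-back, no overlap), so nothing later overlaps Brass Rehearsal either.
Tech Soundcheck starts before Chamber Warm-up ends → Chamber Warm-up and Tech Soundcheck overlap.
Brass Warm-up starts before Chamber Warm-up ends → Chamber Warm-up and Brass Warm-up overlap.
Sectional Rehearsal starts before Chamber Warm-up ends → Chamber Warm-up and Sectional Rehearsal overlap.
Brass Warm-up starts before Tech Soundcheck ends → Tech Soundcheck and Brass Warm-up overlap.
Sectional Rehearsal starts exactly when Tech Soundcheck ends (back-to-back, no overlap).
Sectional Rehearsal starts before Brass Warm-up ends → Brass Warm-up and Sectional Rehearsal overlap.
Overlapping pairs: Brass Rehearsal & Chamber Warm-up, Brass Rehearsal & Sectional Warm-up, Brass Warm-up & Chamber Warm-up, Brass Warm-up & Sectional Rehearsal, Brass Warm-up & Tech Soundcheck, Chamber Take & Tech Run-through, Chamber Warm-up & Sectional Rehearsal, Chamber Warm-up & Tech Soundcheck, Full Rehearsal & Tech Run-through — 9 in total.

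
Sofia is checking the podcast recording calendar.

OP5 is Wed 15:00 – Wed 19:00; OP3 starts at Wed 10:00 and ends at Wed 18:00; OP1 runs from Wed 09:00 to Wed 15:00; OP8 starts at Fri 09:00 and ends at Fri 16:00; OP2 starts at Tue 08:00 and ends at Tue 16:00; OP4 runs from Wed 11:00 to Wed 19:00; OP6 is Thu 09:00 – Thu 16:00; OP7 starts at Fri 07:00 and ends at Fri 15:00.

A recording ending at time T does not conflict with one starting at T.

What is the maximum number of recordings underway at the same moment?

3

Walk through starts and ends in time order (an end at T is processed before a start at T):
Tue 08:00 start OP2 → 1
Tue 16:00 end OP2 → 0
Wed 09:00 start OP1 → 1
Wed 10:00 start OP3 → 2
Wed 11:00 start OP4 → 3
Wed 15:00 end OP1 → 2
Wed 15:00 start OP5 → 3
Wed 18:00 end OP3 → 2
Wed 19:00 end OP4 → 1
Wed 19:00 end OP5 → 0
Thu 09:00 start OP6 → 1
Thu 16:00 end OP6 → 0
Fri 07:00 start OP7 → 1
Fri 09:00 start OP8 → 2
Fri 15:00 end OP7 → 1
Fri 16:00 end OP8 → 0
Peak is 3, at Wed 11:00 (OP1, OP3, OP4).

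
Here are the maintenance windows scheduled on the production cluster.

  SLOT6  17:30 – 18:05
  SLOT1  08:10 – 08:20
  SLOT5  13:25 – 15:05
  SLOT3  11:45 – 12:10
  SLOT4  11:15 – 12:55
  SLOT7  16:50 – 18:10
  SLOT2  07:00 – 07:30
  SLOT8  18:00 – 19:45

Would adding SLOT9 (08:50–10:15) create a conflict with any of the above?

SLOT2: ends 07:30 at or before SLOT9 starts 08:50 → clear.
SLOT1: ends 08:20 at or before SLOT9 starts 08:50 → clear.
SLOT4: starts 11:15 at or after SLOT9 ends 10:15 → clear.
SLOT3: starts 11:45 at or after SLOT9 ends 10:15 → clear.
SLOT5: starts 13:25 at or after SLOT9 ends 10:15 → clear.
SLOT7: starts 16:50 at or after SLOT9 ends 10:15 → clear.
SLOT6: starts 17:30 at or after SLOT9 ends 10:15 → clear.
SLOT8: starts 18:00 at or after SLOT9 ends 10:15 → clear.

No — it doesn't clash with anything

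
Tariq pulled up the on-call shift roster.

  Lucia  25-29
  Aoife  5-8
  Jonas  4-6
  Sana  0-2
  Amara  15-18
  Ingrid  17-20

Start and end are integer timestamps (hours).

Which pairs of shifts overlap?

Amara & Ingrid, Aoife & Jonas

Check each pair: they overlap iff neither finishes before the other starts.
Sorted by start: Sana, Jonas, Aoife, Amara, Ingrid, Lucia.
Jonas starts after Sana ends — done with Sana.
Aoife starts before Jonas ends → Jonas and Aoife overlap.
Amara starts after Jonas ends — done with Jonas.
Amara starts after Aoife ends — done with Aoife.
Ingrid starts before Amara ends → Amara and Ingrid overlap.
Lucia starts after Amara ends.
Lucia starts after Ingrid ends.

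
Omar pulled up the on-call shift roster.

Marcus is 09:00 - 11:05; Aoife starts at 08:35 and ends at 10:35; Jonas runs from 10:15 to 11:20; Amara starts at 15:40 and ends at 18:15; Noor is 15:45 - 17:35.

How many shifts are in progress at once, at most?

Sort all start/end points and keep a running count:
08:35 start Aoife → 1
09:00 start Marcus → 2
10:15 start Jonas → 3
10:35 end Aoife → 2
11:05 end Marcus → 1
11:20 end Jonas → 0
15:40 start Amara → 1
15:45 start Noor → 2
17:35 end Noor → 1
18:15 end Amara → 0
Peak is 3, at 10:15 (Aoife, Jonas, Marcus).

3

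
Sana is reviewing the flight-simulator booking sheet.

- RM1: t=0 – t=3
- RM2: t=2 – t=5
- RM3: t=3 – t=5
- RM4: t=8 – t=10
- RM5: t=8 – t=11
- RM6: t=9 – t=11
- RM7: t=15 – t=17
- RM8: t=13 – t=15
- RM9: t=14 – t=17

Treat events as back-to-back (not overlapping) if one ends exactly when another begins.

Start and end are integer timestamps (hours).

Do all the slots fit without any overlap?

Check each pair: they overlap iff neither finishes before the other starts.
Sorted by start: RM1, RM2, RM3, RM4, RM5, RM6, RM8, RM9, RM7.
RM2 starts before RM1 ends → RM1 and RM2 overlap.
That's a conflict, so the schedule is not conflict-free.

No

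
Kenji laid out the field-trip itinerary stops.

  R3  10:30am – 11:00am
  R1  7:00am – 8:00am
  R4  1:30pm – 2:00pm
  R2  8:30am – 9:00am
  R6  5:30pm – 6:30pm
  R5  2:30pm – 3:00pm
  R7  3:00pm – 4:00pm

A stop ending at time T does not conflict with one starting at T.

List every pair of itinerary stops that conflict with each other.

Sorted by start: R1, R2, R3, R4, R5, R7, R6.
R2 starts after R1 ends; R1 is clear from here.
R3 starts after R2 ends; R2 is clear from here.
R4 starts after R3 ends; R3 is clear from here.
R5 starts after R4 ends; R4 is clear from here.
R7 starts exactly when R5 ends (back-to-back, no overlap); R5 is clear from here.
R6 starts after R7 ends.

no conflicts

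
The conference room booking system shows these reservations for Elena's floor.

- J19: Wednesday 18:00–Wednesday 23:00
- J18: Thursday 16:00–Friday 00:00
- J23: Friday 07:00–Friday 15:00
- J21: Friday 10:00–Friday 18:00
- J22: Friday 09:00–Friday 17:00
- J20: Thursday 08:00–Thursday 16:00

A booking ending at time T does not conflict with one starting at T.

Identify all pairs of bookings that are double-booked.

J21 & J22, J21 & J23, J22 & J23

Sorted by start: J19, J20, J18, J23, J22, J21.
J20 starts after J19 ends, so J19 has no further overlaps.
J18 starts exactly when J20 ends (back-to-back, no overlap), so J20 has no further overlaps.
J23 starts after J18 ends, so J18 has no further overlaps.
J22 starts before J23 ends → J23 and J22 overlap.
J21 starts before J23 ends → J23 and J21 overlap.
J21 starts before J22 ends → J22 and J21 overlap.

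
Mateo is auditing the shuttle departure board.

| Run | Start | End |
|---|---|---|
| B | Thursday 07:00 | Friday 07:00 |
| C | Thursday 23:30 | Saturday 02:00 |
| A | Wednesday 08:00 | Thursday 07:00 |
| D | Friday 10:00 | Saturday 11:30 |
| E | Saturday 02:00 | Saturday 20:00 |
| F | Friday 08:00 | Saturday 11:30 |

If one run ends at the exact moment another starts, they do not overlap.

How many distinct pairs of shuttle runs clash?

6

Sorted by start: A, B, C, F, D, E.
B starts exactly when A ends (back-to-back, no overlap); A is clear from here.
C starts before B ends → B and C overlap.
F starts after B ends; B is clear from here.
F starts before C ends → C and F overlap.
D starts before C ends → C and D overlap.
E starts exactly when C ends (back-to-back, no overlap).
D starts before F ends → F and D overlap.
E starts before F ends → F and E overlap.
E starts before D ends → D and E overlap.
Overlapping pairs: B & C, C & D, C & F, D & E, D & F, E & F — 6 in total.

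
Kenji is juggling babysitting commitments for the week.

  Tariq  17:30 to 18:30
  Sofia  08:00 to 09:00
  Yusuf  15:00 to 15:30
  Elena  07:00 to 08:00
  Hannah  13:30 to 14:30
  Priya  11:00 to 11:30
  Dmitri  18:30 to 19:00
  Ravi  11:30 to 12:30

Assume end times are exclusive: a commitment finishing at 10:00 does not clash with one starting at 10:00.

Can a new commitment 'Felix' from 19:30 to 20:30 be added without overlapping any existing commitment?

Elena: ends 08:00 at or before Felix starts 19:30 → clear.
Sofia: ends 09:00 at or before Felix starts 19:30 → clear.
Priya: ends 11:30 at or before Felix starts 19:30 → clear.
Ravi: ends 12:30 at or before Felix starts 19:30 → clear.
Hannah: ends 14:30 at or before Felix starts 19:30 → clear.
Yusuf: ends 15:30 at or before Felix starts 19:30 → clear.
Tariq: ends 18:30 at or before Felix starts 19:30 → clear.
Dmitri: ends 19:00 at or before Felix starts 19:30 → clear.

Yes — the slot is free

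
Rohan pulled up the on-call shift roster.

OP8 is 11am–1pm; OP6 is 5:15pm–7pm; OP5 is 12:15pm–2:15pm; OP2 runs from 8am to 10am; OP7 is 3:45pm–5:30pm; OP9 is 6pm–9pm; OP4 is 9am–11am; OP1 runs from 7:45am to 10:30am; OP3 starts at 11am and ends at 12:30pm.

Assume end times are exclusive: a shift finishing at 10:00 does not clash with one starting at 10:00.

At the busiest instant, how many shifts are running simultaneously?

Sort all start/end points and keep a running count:
7:45am start OP1 → 1
8am start OP2 → 2
9am start OP4 → 3
10am end OP2 → 2
10:30am end OP1 → 1
11am end OP4 → 0
11am start OP3 → 1
11am start OP8 → 2
12:15pm start OP5 → 3
12:30pm end OP3 → 2
1pm end OP8 → 1
2:15pm end OP5 → 0
3:45pm start OP7 → 1
5:15pm start OP6 → 2
5:30pm end OP7 → 1
6pm start OP9 → 2
7pm end OP6 → 1
9pm end OP9 → 0
Peak is 3, at 9am (OP1, OP2, OP4).

3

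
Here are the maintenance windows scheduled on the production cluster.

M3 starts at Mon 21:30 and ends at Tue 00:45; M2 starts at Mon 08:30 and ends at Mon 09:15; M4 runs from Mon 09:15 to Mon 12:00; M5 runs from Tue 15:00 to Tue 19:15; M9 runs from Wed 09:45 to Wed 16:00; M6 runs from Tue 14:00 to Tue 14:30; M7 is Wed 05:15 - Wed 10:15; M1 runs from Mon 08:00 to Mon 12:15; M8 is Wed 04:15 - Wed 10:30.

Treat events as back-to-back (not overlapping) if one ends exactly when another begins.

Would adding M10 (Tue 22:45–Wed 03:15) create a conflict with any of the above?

No — it doesn't clash with anything

M1: ends Mon 12:15 at or before M10 starts Tue 22:45 → clear.
M2: ends Mon 09:15 at or before M10 starts Tue 22:45 → clear.
M4: ends Mon 12:00 at or before M10 starts Tue 22:45 → clear.
M3: ends Tue 00:45 at or before M10 starts Tue 22:45 → clear.
M6: ends Tue 14:30 at or before M10 starts Tue 22:45 → clear.
M5: ends Tue 19:15 at or before M10 starts Tue 22:45 → clear.
M8: starts Wed 04:15 at or after M10 ends Wed 03:15 → clear.
M7: starts Wed 05:15 at or after M10 ends Wed 03:15 → clear.
M9: starts Wed 09:45 at or after M10 ends Wed 03:15 → clear.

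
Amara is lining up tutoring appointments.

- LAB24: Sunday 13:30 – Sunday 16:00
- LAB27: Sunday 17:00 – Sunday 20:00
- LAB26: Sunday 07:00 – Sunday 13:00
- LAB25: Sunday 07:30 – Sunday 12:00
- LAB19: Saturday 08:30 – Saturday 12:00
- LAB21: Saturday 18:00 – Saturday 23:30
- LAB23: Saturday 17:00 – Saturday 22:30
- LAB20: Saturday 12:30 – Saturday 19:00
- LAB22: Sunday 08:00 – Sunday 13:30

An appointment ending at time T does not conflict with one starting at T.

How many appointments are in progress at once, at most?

Walk through starts and ends in time order (an end at T is processed before a start at T):
Saturday 08:30 start LAB19 → 1
Saturday 12:00 end LAB19 → 0
Saturday 12:30 start LAB20 → 1
Saturday 17:00 start LAB23 → 2
Saturday 18:00 start LAB21 → 3
Saturday 19:00 end LAB20 → 2
Saturday 22:30 end LAB23 → 1
Saturday 23:30 end LAB21 → 0
Sunday 07:00 start LAB26 → 1
Sunday 07:30 start LAB25 → 2
Sunday 08:00 start LAB22 → 3
Sunday 12:00 end LAB25 → 2
Sunday 13:00 end LAB26 → 1
Sunday 13:30 end LAB22 → 0
Sunday 13:30 start LAB24 → 1
Sunday 16:00 end LAB24 → 0
Sunday 17:00 start LAB27 → 1
Sunday 20:00 end LAB27 → 0
Peak is 3, at Saturday 18:00 (LAB20, LAB21, LAB23).

3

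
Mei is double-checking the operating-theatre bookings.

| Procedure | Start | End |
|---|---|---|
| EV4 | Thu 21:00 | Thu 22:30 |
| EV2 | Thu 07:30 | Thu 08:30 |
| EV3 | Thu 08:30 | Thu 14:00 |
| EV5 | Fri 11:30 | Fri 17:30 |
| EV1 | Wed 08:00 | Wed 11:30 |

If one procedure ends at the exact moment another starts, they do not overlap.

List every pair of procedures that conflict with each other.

no overlapping pairs

Two intervals overlap when each starts before the other ends.
Sorted by start: EV1, EV2, EV3, EV4, EV5.
EV2 starts after EV1 ends, so nothing later overlaps EV1 either.
EV3 starts exactly when EV2 ends (back-to-back, no overlap), so nothing later overlaps EV2 either.
EV4 starts after EV3 ends, so nothing later overlaps EV3 either.
EV5 starts after EV4 ends.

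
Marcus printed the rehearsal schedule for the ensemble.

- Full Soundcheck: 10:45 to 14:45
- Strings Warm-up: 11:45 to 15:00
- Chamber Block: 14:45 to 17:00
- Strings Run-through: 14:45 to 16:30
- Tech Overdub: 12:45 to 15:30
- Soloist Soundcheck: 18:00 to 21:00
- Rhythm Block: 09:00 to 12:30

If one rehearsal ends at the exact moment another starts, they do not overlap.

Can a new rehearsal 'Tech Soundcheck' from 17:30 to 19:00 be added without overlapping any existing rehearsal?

No — it overlaps Soloist Soundcheck

Rhythm Block: ends 12:30 at or before Tech Soundcheck starts 17:30 → clear.
Full Soundcheck: ends 14:45 at or before Tech Soundcheck starts 17:30 → clear.
Strings Warm-up: ends 15:00 at or before Tech Soundcheck starts 17:30 → clear.
Tech Overdub: ends 15:30 at or before Tech Soundcheck starts 17:30 → clear.
Strings Run-through: ends 16:30 at or before Tech Soundcheck starts 17:30 → clear.
Chamber Block: ends 17:00 at or before Tech Soundcheck starts 17:30 → clear.
Soloist Soundcheck: starts 18:00 before Tech Soundcheck ends 19:00, and ends 21:00 after Tech Soundcheck starts 17:30 → overlap.
Tech Soundcheck overlaps Soloist Soundcheck.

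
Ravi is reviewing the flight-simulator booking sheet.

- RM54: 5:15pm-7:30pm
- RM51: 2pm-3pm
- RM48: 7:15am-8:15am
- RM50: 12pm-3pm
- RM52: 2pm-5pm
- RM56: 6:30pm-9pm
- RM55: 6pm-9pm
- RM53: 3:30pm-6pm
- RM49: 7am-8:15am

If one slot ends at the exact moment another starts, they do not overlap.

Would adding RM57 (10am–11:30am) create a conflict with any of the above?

No — it doesn't clash with anything

RM49: ends 8:15am at or before RM57 starts 10am → clear.
RM48: ends 8:15am at or before RM57 starts 10am → clear.
RM50: starts 12pm at or after RM57 ends 11:30am → clear.
RM51: starts 2pm at or after RM57 ends 11:30am → clear.
RM52: starts 2pm at or after RM57 ends 11:30am → clear.
RM53: starts 3:30pm at or after RM57 ends 11:30am → clear.
RM54: starts 5:15pm at or after RM57 ends 11:30am → clear.
RM55: starts 6pm at or after RM57 ends 11:30am → clear.
RM56: starts 6:30pm at or after RM57 ends 11:30am → clear.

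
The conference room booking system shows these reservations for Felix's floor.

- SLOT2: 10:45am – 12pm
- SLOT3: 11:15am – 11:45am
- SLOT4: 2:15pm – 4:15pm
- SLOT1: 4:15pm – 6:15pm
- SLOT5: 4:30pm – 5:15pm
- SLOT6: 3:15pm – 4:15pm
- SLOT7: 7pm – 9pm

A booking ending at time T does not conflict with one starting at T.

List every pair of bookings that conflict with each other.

Sorted by start: SLOT2, SLOT3, SLOT4, SLOT6, SLOT1, SLOT5, SLOT7.
SLOT3 starts before SLOT2 ends → SLOT2 and SLOT3 overlap.
SLOT4 starts after SLOT2 ends; SLOT2 is clear from here.
SLOT4 starts after SLOT3 ends; SLOT3 is clear from here.
SLOT6 starts before SLOT4 ends → SLOT4 and SLOT6 overlap.
SLOT1 starts exactly when SLOT4 ends (back-to-back, no overlap); SLOT4 is clear from here.
SLOT1 starts exactly when SLOT6 ends (back-to-back, no overlap); SLOT6 is clear from here.
SLOT5 starts before SLOT1 ends → SLOT1 and SLOT5 overlap.
SLOT7 starts after SLOT1 ends.
SLOT7 starts after SLOT5 ends.

SLOT1 & SLOT5, SLOT2 & SLOT3, SLOT4 & SLOT6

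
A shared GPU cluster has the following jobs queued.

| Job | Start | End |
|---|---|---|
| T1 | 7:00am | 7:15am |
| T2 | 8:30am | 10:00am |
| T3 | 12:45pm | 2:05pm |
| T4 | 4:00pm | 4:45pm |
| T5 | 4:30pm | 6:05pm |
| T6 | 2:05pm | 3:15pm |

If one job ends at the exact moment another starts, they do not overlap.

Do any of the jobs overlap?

Yes

Sorted by start: T1, T2, T3, T6, T4, T5.
T2 starts after T1 ends; T1 is clear from here.
T3 starts after T2 ends; T2 is clear from here.
T6 starts exactly when T3 ends (back-to-back, no overlap); T3 is clear from here.
T4 starts after T6 ends; T6 is clear from here.
T5 starts before T4 ends → T4 and T5 overlap.
That's a conflict, so the schedule is not conflict-free.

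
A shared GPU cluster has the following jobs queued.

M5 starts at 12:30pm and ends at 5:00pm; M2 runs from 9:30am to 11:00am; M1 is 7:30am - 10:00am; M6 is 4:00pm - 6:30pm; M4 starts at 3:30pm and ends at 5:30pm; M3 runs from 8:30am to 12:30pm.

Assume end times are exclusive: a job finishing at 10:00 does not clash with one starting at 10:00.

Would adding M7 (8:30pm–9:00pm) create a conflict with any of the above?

No — it doesn't clash with anything

M1: ends 10:00am at or before M7 starts 8:30pm → clear.
M3: ends 12:30pm at or before M7 starts 8:30pm → clear.
M2: ends 11:00am at or before M7 starts 8:30pm → clear.
M5: ends 5:00pm at or before M7 starts 8:30pm → clear.
M4: ends 5:30pm at or before M7 starts 8:30pm → clear.
M6: ends 6:30pm at or before M7 starts 8:30pm → clear.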